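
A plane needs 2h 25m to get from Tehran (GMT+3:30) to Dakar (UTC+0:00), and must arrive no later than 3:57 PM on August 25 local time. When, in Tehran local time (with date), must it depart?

5:02 PM on Aug 25

Target arrival is already UTC: 3:57 PM on Aug 25.
Subtract 2 hours 25 minutes → departure 1:32 PM UTC on Aug 25.
Tehran is UTC+3:30: 1:32 PM + 3:30 = 5:02 PM on Aug 25.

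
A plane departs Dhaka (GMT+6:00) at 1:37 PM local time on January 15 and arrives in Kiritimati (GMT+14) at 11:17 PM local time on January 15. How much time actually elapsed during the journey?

Departure in UTC: 1:37 PM − 6:00 = 7:37 AM on Jan 15.
Arrival in UTC: 11:17 PM − 14:00 = 9:17 AM on Jan 15.
Elapsed = 9:17 AM − 7:37 AM = 1 hour 40 minutes.

1 hour 40 minutes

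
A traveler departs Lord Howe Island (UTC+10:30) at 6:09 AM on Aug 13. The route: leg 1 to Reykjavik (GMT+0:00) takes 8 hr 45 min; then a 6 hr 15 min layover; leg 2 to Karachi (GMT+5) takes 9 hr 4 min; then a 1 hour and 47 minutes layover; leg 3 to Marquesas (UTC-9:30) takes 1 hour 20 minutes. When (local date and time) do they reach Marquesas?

Convert departure to UTC: 6:09 AM − 10:30 = 7:39 PM UTC on Aug 12.
Add 8 hours and 45 minutes leg 1 → 4:24 AM UTC (Aug 13).
Add 6 hours 15 minutes layover in Reykjavik → 10:39 AM UTC.
Add 9 hours and 4 minutes leg 2 → 7:43 PM UTC.
Add 1 hour 47 minutes layover in Karachi → 9:30 PM UTC.
Add 1 hour 20 minutes leg 3 → 10:50 PM UTC.
Marquesas is UTC−9:30, so local arrival = 10:50 PM − 9:30 = 1:20 PM on Aug 13.

1:20 PM on August 13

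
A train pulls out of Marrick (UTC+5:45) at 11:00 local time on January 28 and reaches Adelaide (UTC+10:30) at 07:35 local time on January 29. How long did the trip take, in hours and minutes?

Departure in UTC: 11:00 − 5:45 = 05:15 on Jan 28.
Arrival in UTC: 07:35 − 10:30 = 21:05 on Jan 28.
Elapsed = 21:05 − 05:15 = 15 hours 50 minutes.

15 hours 50 minutes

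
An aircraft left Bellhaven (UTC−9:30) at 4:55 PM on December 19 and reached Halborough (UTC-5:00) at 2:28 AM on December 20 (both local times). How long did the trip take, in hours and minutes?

Halborough is 4:30 ahead of Bellhaven.
Clock-face elapsed time (ignoring zones) is 9 hours 33 minutes.
Actual elapsed = 9 hours 33 minutes − 4:30 = 5 hours 3 minutes.

5 hours 3 minutes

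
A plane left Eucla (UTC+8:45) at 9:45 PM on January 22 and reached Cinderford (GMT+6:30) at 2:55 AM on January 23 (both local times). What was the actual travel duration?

Departure in UTC: 9:45 PM − 8:45 = 1:00 PM on Jan 22.
Arrival in UTC: 2:55 AM − 6:30 = 8:25 PM on Jan 22.
Elapsed = 8:25 PM − 1:00 PM = 7 hours 25 minutes.

7 hours 25 minutes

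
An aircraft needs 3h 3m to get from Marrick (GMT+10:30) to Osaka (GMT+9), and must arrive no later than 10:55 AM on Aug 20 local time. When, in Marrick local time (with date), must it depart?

Target arrival in UTC: 10:55 AM − 9:00 = 1:55 AM on Aug 20.
Subtract 3 hours 3 minutes → departure 10:52 PM UTC on Aug 19.
Marrick is UTC+10:30: 10:52 PM + 10:30 = 9:22 AM on Aug 20.

9:22 AM on August 20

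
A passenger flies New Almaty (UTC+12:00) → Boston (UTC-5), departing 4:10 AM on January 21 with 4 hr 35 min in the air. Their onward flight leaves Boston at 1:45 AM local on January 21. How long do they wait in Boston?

Convert departure to UTC: 4:10 AM − 12:00 = 4:10 PM UTC on Jan 20.
Add 4 hours 35 minutes flight time → 8:45 PM UTC.
Boston is UTC−5:00, so local arrival = 8:45 PM − 5:00 = 3:45 PM on Jan 20.
Layover = 1:45 AM − 3:45 PM (+1 day) = 10 hours.

10 hours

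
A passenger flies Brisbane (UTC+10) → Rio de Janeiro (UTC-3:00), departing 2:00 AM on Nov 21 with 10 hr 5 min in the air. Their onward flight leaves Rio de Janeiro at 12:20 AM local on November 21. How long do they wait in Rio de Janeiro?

1 hour 15 minutes

Convert departure to UTC: 2:00 AM − 10:00 = 4:00 PM UTC on Nov 20.
Add 10 hours and 5 minutes flight time → 2:05 AM UTC (Nov 21).
Rio de Janeiro is UTC−3:00, so local arrival = 2:05 AM − 3:00 = 11:05 PM on Nov 20.
Layover = 12:20 AM − 11:05 PM (+1 day) = 1 hour 15 minutes.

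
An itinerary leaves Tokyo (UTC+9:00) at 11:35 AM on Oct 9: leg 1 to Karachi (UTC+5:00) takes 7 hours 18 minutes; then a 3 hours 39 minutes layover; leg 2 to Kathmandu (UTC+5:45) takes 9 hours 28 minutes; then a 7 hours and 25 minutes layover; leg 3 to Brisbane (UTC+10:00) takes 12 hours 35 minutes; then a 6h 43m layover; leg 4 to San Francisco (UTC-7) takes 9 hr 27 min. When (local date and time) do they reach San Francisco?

Convert departure to UTC: 11:35 AM − 9:00 = 2:35 AM UTC on Oct 9.
Add 7 hours 18 minutes leg 1 → 9:53 AM UTC.
Add 3 hours and 39 minutes layover in Karachi → 1:32 PM UTC.
Add 9 hours and 28 minutes leg 2 → 11:00 PM UTC.
Add 7 hours and 25 minutes layover in Kathmandu → 6:25 AM UTC (Oct 10).
Add 12 hours and 35 minutes leg 3 → 7:00 PM UTC.
Add 6 hours and 43 minutes layover in Brisbane → 1:43 AM UTC (Oct 11).
Add 9 hours 27 minutes leg 4 → 11:10 AM UTC.
San Francisco is UTC−7:00, so local arrival = 11:10 AM − 7:00 = 4:10 AM on Oct 11.

4:10 AM on October 11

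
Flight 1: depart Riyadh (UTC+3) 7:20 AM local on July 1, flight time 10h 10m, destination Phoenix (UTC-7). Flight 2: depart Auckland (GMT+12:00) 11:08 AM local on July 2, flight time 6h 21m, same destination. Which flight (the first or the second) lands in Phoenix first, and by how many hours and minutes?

Flight 1 in UTC: 7:20 AM − 3:00 = 4:20 AM on Jul 1.
+10 hours 10 minutes → arrive 2:30 PM UTC on Jul 1.
Flight 2 in UTC: 11:08 AM − 12:00 = 11:08 PM on Jul 1.
+6 hours and 21 minutes → arrive 5:29 AM UTC on Jul 2.
Flight 1 lands earlier by 14 hours 59 minutes.

the first, by 14 hours 59 minutes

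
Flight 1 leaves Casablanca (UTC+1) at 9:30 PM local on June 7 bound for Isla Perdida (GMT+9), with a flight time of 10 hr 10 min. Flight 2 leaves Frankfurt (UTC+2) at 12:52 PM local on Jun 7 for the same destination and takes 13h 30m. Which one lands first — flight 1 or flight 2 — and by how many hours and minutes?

the second, by 6 hours 18 minutes

Flight 1 in UTC: 9:30 PM − 1:00 = 8:30 PM on Jun 7.
+10 hours and 10 minutes → arrive 6:40 AM UTC on Jun 8.
Flight 2 in UTC: 12:52 PM − 2:00 = 10:52 AM on Jun 7.
+13 hours and 30 minutes → arrive 12:22 AM UTC on Jun 8.
Flight 2 lands earlier by 6 hours 18 minutes.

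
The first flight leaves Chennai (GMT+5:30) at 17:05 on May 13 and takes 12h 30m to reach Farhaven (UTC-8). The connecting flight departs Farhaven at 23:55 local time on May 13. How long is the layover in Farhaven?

Convert departure to UTC: 17:05 − 5:30 = 11:35 UTC on May 13.
Add 12 hours and 30 minutes flight time → 00:05 UTC (May 14).
Farhaven is UTC−8:00, so local arrival = 00:05 − 8:00 = 16:05 on May 13.
Layover = 23:55 − 16:05 = 7 hours 50 minutes.

7 hours 50 minutes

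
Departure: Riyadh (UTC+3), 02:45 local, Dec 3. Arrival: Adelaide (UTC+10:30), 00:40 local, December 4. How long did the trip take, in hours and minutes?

14 hours 25 minutes

Departure in UTC: 02:45 − 3:00 = 23:45 on Dec 2.
Arrival in UTC: 00:40 − 10:30 = 14:10 on Dec 3.
Elapsed = 14:10 − 23:45 (+1 day) = 14 hours 25 minutes.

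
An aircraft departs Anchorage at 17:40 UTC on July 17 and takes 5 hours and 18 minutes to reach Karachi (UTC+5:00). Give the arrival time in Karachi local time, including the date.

Departure is given in UTC: 17:40 on Jul 17.
Add 5 hours and 18 minutes → 22:58 UTC.
Karachi is UTC+5:00: 22:58 + 5:00 = 03:58 on Jul 18.

03:58 on Jul 18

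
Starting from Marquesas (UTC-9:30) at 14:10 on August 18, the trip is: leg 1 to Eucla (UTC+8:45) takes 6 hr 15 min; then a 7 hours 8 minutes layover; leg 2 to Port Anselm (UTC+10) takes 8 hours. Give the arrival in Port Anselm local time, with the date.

Convert departure to UTC: 14:10 + 9:30 = 23:40 UTC on Aug 18.
Add 6 hours 15 minutes leg 1 → 05:55 UTC (Aug 19).
Add 7 hours 8 minutes layover in Eucla → 13:03 UTC.
Add 8 hours leg 2 → 21:03 UTC.
Port Anselm is UTC+10:00, so local arrival = 21:03 + 10:00 = 07:03 on Aug 20.

07:03 on August 20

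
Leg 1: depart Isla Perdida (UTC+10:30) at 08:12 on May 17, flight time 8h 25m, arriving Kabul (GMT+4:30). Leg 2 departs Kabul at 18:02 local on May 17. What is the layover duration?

7 hours 25 minutes

Convert departure to UTC: 08:12 − 10:30 = 21:42 UTC on May 16.
Add 8 hours 25 minutes flight time → 06:07 UTC (May 17).
Kabul is UTC+4:30, so local arrival = 06:07 + 4:30 = 10:37 on May 17.
Layover = 18:02 − 10:37 = 7 hours 25 minutes.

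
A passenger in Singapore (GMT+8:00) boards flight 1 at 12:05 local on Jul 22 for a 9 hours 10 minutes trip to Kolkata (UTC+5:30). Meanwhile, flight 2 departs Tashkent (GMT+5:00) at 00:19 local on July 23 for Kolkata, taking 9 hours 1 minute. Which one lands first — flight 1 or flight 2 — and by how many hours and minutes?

the first, by 15 hours 5 minutes

Flight 1 in UTC: 12:05 − 8:00 = 04:05 on Jul 22.
+9 hours 10 minutes → arrive 13:15 UTC on Jul 22.
Flight 2 in UTC: 00:19 − 5:00 = 19:19 on Jul 22.
+9 hours 1 minute → arrive 04:20 UTC on Jul 23.
Flight 1 lands earlier by 15 hours 5 minutes.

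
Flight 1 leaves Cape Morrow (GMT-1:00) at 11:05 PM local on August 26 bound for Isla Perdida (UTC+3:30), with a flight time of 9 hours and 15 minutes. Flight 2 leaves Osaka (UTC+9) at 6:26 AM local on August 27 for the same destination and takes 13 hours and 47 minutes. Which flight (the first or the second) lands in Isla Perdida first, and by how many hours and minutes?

Flight 1 in UTC: 11:05 PM + 1:00 = 12:05 AM on Aug 27.
+9 hours and 15 minutes → arrive 9:20 AM UTC on Aug 27.
Flight 2 in UTC: 6:26 AM − 9:00 = 9:26 PM on Aug 26.
+13 hours and 47 minutes → arrive 11:13 AM UTC on Aug 27.
Flight 1 lands earlier by 1 hour 53 minutes.

the first, by 1 hour 53 minutes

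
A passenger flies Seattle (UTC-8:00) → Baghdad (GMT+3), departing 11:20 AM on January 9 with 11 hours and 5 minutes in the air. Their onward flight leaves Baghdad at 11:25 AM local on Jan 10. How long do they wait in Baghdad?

Convert departure to UTC: 11:20 AM + 8:00 = 7:20 PM UTC on Jan 9.
Add 11 hours 5 minutes flight time → 6:25 AM UTC (Jan 10).
Baghdad is UTC+3:00, so local arrival = 6:25 AM + 3:00 = 9:25 AM on Jan 10.
Layover = 11:25 AM − 9:25 AM = 2 hours.

2 hours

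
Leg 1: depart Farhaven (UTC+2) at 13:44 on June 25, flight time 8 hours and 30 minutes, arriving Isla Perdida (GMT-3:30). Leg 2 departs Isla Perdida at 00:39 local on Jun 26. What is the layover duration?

Convert departure to UTC: 13:44 − 2:00 = 11:44 UTC on Jun 25.
Add 8 hours 30 minutes flight time → 20:14 UTC.
Isla Perdida is UTC−3:30, so local arrival = 20:14 − 3:30 = 16:44 on Jun 25.
Layover = 00:39 − 16:44 (+1 day) = 7 hours 55 minutes.

7 hours 55 minutes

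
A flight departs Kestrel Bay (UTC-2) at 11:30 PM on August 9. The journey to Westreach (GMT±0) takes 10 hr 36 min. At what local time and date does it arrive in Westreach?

Convert departure to UTC: 11:30 PM + 2:00 = 1:30 AM UTC on Aug 10.
Add 10 hours 36 minutes travel time → 12:06 PM UTC.
Westreach is UTC+0, so local arrival is the same: 12:06 PM on Aug 10.

12:06 PM on August 10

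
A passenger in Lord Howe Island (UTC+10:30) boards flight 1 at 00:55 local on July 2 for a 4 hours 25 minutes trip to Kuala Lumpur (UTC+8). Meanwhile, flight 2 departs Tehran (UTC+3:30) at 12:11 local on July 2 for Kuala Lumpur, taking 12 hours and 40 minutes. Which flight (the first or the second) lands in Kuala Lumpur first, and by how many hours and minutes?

Flight 1 in UTC: 00:55 − 10:30 = 14:25 on Jul 1.
+4 hours and 25 minutes → arrive 18:50 UTC on Jul 1.
Flight 2 in UTC: 12:11 − 3:30 = 08:41 on Jul 2.
+12 hours 40 minutes → arrive 21:21 UTC on Jul 2.
Flight 1 lands earlier by 26 hours 31 minutes.

the first, by 26 hours 31 minutes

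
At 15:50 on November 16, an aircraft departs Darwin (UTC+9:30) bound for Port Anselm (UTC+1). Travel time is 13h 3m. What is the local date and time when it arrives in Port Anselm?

Convert departure to UTC: 15:50 − 9:30 = 06:20 UTC on Nov 16.
Add 13 hours 3 minutes travel time → 19:23 UTC.
Port Anselm is UTC+1:00, so local arrival = 19:23 + 1:00 = 20:23 on Nov 16.

20:23 on November 16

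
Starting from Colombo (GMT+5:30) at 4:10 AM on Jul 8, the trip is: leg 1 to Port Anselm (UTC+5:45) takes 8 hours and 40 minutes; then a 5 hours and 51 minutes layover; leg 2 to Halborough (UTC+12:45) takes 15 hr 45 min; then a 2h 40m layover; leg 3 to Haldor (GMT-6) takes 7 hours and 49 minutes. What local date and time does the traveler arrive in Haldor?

Convert departure to UTC: 4:10 AM − 5:30 = 10:40 PM UTC on Jul 7.
Add 8 hours 40 minutes leg 1 → 7:20 AM UTC (Jul 8).
Add 5 hours and 51 minutes layover in Port Anselm → 1:11 PM UTC.
Add 15 hours and 45 minutes leg 2 → 4:56 AM UTC (Jul 9).
Add 2 hours 40 minutes layover in Halborough → 7:36 AM UTC.
Add 7 hours and 49 minutes leg 3 → 3:25 PM UTC.
Haldor is UTC−6:00, so local arrival = 3:25 PM − 6:00 = 9:25 AM on Jul 9.

9:25 AM on Jul 9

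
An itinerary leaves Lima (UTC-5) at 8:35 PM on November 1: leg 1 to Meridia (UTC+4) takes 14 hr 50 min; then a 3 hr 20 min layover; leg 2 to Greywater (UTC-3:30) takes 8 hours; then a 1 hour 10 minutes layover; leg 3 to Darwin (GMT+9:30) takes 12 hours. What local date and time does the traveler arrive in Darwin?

Convert departure to UTC: 8:35 PM + 5:00 = 1:35 AM UTC on Nov 2.
Add 14 hours and 50 minutes leg 1 → 4:25 PM UTC.
Add 3 hours and 20 minutes layover in Meridia → 7:45 PM UTC.
Add 8 hours leg 2 → 3:45 AM UTC (Nov 3).
Add 1 hour 10 minutes layover in Greywater → 4:55 AM UTC.
Add 12 hours leg 3 → 4:55 PM UTC.
Darwin is UTC+9:30, so local arrival = 4:55 PM + 9:30 = 2:25 AM on Nov 4.

2:25 AM on November 4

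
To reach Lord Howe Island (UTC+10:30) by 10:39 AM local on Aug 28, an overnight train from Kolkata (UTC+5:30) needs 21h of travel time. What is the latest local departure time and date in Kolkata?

Target arrival in UTC: 10:39 AM − 10:30 = 12:09 AM on Aug 28.
Subtract 21 hours → departure 3:09 AM UTC on Aug 27.
Kolkata is UTC+5:30: 3:09 AM + 5:30 = 8:39 AM on Aug 27.

8:39 AM on August 27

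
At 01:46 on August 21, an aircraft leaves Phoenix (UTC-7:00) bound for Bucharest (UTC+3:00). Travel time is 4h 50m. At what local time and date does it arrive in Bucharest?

16:36 on August 21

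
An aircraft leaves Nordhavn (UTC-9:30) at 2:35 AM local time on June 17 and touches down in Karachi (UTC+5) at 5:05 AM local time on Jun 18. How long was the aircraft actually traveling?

Karachi is 14:30 ahead of Nordhavn.
Clock-face elapsed time (ignoring zones) is 26 hours 30 minutes.
Actual elapsed = 26 hours 30 minutes − 14:30 = 12 hours.

12 hours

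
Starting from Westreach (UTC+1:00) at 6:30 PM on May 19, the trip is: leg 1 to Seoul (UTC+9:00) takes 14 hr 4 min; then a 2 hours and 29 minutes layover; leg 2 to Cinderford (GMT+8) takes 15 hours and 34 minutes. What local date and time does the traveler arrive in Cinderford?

9:37 AM on May 21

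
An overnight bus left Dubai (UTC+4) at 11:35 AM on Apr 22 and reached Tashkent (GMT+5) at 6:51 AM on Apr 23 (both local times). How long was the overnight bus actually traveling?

18 hours 16 minutes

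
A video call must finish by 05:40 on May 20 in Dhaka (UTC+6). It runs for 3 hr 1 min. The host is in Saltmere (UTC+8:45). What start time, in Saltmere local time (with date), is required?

05:24 on May 20

Target end time in UTC: 05:40 − 6:00 = 23:40 on May 19.
Subtract 3 hours and 1 minute → start 20:39 UTC on May 19.
Saltmere is UTC+8:45: 20:39 + 8:45 = 05:24 on May 20.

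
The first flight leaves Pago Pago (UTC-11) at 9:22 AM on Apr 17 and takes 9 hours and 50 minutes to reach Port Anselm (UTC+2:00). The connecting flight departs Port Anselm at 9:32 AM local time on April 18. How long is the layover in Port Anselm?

1 hour 20 minutes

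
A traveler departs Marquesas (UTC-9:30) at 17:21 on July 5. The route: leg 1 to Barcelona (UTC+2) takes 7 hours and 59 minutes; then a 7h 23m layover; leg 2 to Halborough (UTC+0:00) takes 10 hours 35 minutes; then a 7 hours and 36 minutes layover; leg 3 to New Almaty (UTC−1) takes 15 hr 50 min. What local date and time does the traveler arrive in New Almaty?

03:14 on Jul 8

Convert departure to UTC: 17:21 + 9:30 = 02:51 UTC on Jul 6.
Add 7 hours and 59 minutes leg 1 → 10:50 UTC.
Add 7 hours 23 minutes layover in Barcelona → 18:13 UTC.
Add 10 hours and 35 minutes leg 2 → 04:48 UTC (Jul 7).
Add 7 hours 36 minutes layover in Halborough → 12:24 UTC.
Add 15 hours and 50 minutes leg 3 → 04:14 UTC (Jul 8).
New Almaty is UTC−1:00, so local arrival = 04:14 − 1:00 = 03:14 on Jul 8.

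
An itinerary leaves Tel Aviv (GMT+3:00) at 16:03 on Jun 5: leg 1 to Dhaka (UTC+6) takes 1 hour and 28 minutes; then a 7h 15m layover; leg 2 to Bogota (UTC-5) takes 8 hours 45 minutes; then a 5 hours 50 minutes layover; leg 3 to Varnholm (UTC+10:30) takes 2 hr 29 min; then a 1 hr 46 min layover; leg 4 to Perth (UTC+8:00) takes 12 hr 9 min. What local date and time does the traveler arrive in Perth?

Convert departure to UTC: 16:03 − 3:00 = 13:03 UTC on Jun 5.
Add 1 hour and 28 minutes leg 1 → 14:31 UTC.
Add 7 hours 15 minutes layover in Dhaka → 21:46 UTC.
Add 8 hours and 45 minutes leg 2 → 06:31 UTC (Jun 6).
Add 5 hours 50 minutes layover in Bogota → 12:21 UTC.
Add 2 hours 29 minutes leg 3 → 14:50 UTC.
Add 1 hour 46 minutes layover in Varnholm → 16:36 UTC.
Add 12 hours 9 minutes leg 4 → 04:45 UTC (Jun 7).
Perth is UTC+8:00, so local arrival = 04:45 + 8:00 = 12:45 on Jun 7.

12:45 on Jun 7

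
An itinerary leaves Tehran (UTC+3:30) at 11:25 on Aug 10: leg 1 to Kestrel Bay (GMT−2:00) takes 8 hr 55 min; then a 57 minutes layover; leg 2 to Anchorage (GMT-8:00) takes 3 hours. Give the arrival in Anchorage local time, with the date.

Convert departure to UTC: 11:25 − 3:30 = 07:55 UTC on Aug 10.
Add 8 hours 55 minutes leg 1 → 16:50 UTC.
Add 57 minutes layover in Kestrel Bay → 17:47 UTC.
Add 3 hours leg 2 → 20:47 UTC.
Anchorage is UTC−8:00, so local arrival = 20:47 − 8:00 = 12:47 on Aug 10.

12:47 on Aug 10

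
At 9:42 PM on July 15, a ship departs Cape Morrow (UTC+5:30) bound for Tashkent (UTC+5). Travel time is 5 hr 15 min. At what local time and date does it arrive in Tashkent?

2:27 AM on July 16

Convert departure to UTC: 9:42 PM − 5:30 = 4:12 PM UTC on Jul 15.
Add 5 hours and 15 minutes travel time → 9:27 PM UTC.
Tashkent is UTC+5:00, so local arrival = 9:27 PM + 5:00 = 2:27 AM on Jul 16.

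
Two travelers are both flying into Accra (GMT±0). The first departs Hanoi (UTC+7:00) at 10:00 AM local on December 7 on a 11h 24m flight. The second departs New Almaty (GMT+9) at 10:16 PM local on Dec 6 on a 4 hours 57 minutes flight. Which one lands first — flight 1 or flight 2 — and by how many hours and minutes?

the second, by 20 hours 11 minutes

Flight 1 in UTC: 10:00 AM − 7:00 = 3:00 AM on Dec 7.
+11 hours 24 minutes → arrive 2:24 PM UTC on Dec 7.
Flight 2 in UTC: 10:16 PM − 9:00 = 1:16 PM on Dec 6.
+4 hours 57 minutes → arrive 6:13 PM UTC on Dec 6.
Flight 2 lands earlier by 20 hours 11 minutes.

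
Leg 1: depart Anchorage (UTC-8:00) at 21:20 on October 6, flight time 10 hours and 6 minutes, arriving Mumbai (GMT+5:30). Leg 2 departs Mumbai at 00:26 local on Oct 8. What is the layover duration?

3 hours 30 minutes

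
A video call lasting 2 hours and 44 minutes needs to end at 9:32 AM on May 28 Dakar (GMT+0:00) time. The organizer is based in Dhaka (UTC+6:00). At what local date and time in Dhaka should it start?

Target end time is already UTC: 9:32 AM on May 28.
Subtract 2 hours and 44 minutes → start 6:48 AM UTC on May 28.
Dhaka is UTC+6:00: 6:48 AM + 6:00 = 12:48 PM on May 28.

12:48 PM on May 28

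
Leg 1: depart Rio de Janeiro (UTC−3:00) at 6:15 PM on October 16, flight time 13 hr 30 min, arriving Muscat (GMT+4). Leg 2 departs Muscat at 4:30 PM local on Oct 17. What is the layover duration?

1 hour 45 minutes

Convert departure to UTC: 6:15 PM + 3:00 = 9:15 PM UTC on Oct 16.
Add 13 hours and 30 minutes flight time → 10:45 AM UTC (Oct 17).
Muscat is UTC+4:00, so local arrival = 10:45 AM + 4:00 = 2:45 PM on Oct 17.
Layover = 4:30 PM − 2:45 PM = 1 hour 45 minutes.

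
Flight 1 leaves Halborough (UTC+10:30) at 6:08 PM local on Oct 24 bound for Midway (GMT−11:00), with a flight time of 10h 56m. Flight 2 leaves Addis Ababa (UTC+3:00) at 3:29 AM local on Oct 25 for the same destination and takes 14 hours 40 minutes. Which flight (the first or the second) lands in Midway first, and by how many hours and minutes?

the first, by 20 hours 35 minutes

Flight 1 in UTC: 6:08 PM − 10:30 = 7:38 AM on Oct 24.
+10 hours and 56 minutes → arrive 6:34 PM UTC on Oct 24.
Flight 2 in UTC: 3:29 AM − 3:00 = 12:29 AM on Oct 25.
+14 hours 40 minutes → arrive 3:09 PM UTC on Oct 25.
Flight 1 lands earlier by 20 hours 35 minutes.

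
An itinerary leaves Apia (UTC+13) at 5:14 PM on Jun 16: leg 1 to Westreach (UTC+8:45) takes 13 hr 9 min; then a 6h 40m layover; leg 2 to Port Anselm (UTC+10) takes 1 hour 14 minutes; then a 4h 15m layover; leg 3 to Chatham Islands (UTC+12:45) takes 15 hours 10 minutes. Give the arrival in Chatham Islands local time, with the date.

9:27 AM on June 18

Convert departure to UTC: 5:14 PM − 13:00 = 4:14 AM UTC on Jun 16.
Add 13 hours and 9 minutes leg 1 → 5:23 PM UTC.
Add 6 hours 40 minutes layover in Westreach → 12:03 AM UTC (Jun 17).
Add 1 hour 14 minutes leg 2 → 1:17 AM UTC.
Add 4 hours 15 minutes layover in Port Anselm → 5:32 AM UTC.
Add 15 hours and 10 minutes leg 3 → 8:42 PM UTC.
Chatham Islands is UTC+12:45, so local arrival = 8:42 PM + 12:45 = 9:27 AM on Jun 18.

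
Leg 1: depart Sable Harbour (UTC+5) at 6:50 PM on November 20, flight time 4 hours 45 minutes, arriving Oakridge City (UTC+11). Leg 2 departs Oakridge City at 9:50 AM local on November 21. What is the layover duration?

4 hours 15 minutes

Convert departure to UTC: 6:50 PM − 5:00 = 1:50 PM UTC on Nov 20.
Add 4 hours and 45 minutes flight time → 6:35 PM UTC.
Oakridge City is UTC+11:00, so local arrival = 6:35 PM + 11:00 = 5:35 AM on Nov 21.
Layover = 9:50 AM − 5:35 AM = 4 hours 15 minutes.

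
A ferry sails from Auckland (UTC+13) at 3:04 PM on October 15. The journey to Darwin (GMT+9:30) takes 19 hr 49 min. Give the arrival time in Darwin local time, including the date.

Convert departure to UTC: 3:04 PM − 13:00 = 2:04 AM UTC on Oct 15.
Add 19 hours 49 minutes travel time → 9:53 PM UTC.
Darwin is UTC+9:30, so local arrival = 9:53 PM + 9:30 = 7:23 AM on Oct 16.

7:23 AM on Oct 16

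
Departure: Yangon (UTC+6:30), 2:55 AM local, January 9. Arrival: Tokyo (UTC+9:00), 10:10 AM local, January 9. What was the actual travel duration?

4 hours 45 minutes

Tokyo is 2:30 ahead of Yangon.
Clock-face elapsed time (ignoring zones) is 7 hours 15 minutes.
Actual elapsed = 7 hours 15 minutes − 2:30 = 4 hours 45 minutes.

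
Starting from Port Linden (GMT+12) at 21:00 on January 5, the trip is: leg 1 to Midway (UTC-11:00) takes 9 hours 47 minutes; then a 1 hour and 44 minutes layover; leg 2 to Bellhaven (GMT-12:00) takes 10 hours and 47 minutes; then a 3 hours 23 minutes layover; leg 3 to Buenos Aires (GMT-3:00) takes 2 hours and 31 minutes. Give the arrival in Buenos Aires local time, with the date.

10:12 on January 6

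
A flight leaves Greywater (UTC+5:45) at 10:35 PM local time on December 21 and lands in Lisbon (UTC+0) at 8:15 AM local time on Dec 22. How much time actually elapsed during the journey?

Departure in UTC: 10:35 PM − 5:45 = 4:50 PM on Dec 21.
Arrival is already UTC: 8:15 AM on Dec 22.
Elapsed = 8:15 AM − 4:50 PM (+1 day) = 15 hours 25 minutes.

15 hours 25 minutes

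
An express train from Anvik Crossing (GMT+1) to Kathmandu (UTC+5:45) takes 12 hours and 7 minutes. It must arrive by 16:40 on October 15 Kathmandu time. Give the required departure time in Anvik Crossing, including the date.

Target arrival in UTC: 16:40 − 5:45 = 10:55 on Oct 15.
Subtract 12 hours and 7 minutes → departure 22:48 UTC on Oct 14.
Anvik Crossing is UTC+1:00: 22:48 + 1:00 = 23:48 on Oct 14.

23:48 on October 14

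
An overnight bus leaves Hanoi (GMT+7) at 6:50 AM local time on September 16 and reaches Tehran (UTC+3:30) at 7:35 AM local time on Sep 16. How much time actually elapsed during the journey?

4 hours 15 minutes

Tehran is 3:30 behind Hanoi.
Clock-face elapsed time (ignoring zones) is 45 minutes.
Actual elapsed = 45 minutes + 3:30 = 4 hours 15 minutes.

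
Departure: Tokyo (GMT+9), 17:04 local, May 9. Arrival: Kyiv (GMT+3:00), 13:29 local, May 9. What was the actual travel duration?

2 hours 25 minutes

Departure in UTC: 17:04 − 9:00 = 08:04 on May 9.
Arrival in UTC: 13:29 − 3:00 = 10:29 on May 9.
Elapsed = 10:29 − 08:04 = 2 hours 25 minutes.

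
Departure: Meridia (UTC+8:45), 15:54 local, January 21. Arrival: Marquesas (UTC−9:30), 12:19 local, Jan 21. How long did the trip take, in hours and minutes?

14 hours 40 minutes

Departure in UTC: 15:54 − 8:45 = 07:09 on Jan 21.
Arrival in UTC: 12:19 + 9:30 = 21:49 on Jan 21.
Elapsed = 21:49 − 07:09 = 14 hours 40 minutes.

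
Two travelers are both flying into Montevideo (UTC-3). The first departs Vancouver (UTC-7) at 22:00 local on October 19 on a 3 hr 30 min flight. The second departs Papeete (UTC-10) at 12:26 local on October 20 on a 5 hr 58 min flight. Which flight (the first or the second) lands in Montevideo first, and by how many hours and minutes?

Flight 1 in UTC: 22:00 + 7:00 = 05:00 on Oct 20.
+3 hours and 30 minutes → arrive 08:30 UTC on Oct 20.
Flight 2 in UTC: 12:26 + 10:00 = 22:26 on Oct 20.
+5 hours and 58 minutes → arrive 04:24 UTC on Oct 21.
Flight 1 lands earlier by 19 hours 54 minutes.

the first, by 19 hours 54 minutes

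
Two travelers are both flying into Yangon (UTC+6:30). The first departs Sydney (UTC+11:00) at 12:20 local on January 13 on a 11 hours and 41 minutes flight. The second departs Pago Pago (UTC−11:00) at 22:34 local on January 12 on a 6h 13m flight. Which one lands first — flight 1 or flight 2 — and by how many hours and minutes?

Flight 1 in UTC: 12:20 − 11:00 = 01:20 on Jan 13.
+11 hours 41 minutes → arrive 13:01 UTC on Jan 13.
Flight 2 in UTC: 22:34 + 11:00 = 09:34 on Jan 13.
+6 hours 13 minutes → arrive 15:47 UTC on Jan 13.
Flight 1 lands earlier by 2 hours 46 minutes.

the first, by 2 hours 46 minutes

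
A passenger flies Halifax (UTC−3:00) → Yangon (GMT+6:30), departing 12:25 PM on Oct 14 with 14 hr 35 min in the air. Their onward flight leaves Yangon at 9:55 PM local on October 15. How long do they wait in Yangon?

Convert departure to UTC: 12:25 PM + 3:00 = 3:25 PM UTC on Oct 14.
Add 14 hours and 35 minutes flight time → 6:00 AM UTC (Oct 15).
Yangon is UTC+6:30, so local arrival = 6:00 AM + 6:30 = 12:30 PM on Oct 15.
Layover = 9:55 PM − 12:30 PM = 9 hours 25 minutes.

9 hours 25 minutes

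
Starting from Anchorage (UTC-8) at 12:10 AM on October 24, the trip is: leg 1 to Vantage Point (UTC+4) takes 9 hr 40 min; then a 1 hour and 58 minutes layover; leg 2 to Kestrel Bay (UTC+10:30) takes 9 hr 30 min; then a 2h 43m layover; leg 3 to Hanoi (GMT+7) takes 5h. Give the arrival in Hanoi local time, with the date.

Convert departure to UTC: 12:10 AM + 8:00 = 8:10 AM UTC on Oct 24.
Add 9 hours and 40 minutes leg 1 → 5:50 PM UTC.
Add 1 hour and 58 minutes layover in Vantage Point → 7:48 PM UTC.
Add 9 hours 30 minutes leg 2 → 5:18 AM UTC (Oct 25).
Add 2 hours and 43 minutes layover in Kestrel Bay → 8:01 AM UTC.
Add 5 hours leg 3 → 1:01 PM UTC.
Hanoi is UTC+7:00, so local arrival = 1:01 PM + 7:00 = 8:01 PM on Oct 25.

8:01 PM on October 25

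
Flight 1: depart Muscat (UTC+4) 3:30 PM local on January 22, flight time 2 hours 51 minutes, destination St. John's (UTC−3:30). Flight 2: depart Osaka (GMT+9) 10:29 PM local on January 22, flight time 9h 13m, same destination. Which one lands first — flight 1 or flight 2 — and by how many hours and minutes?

Flight 1 in UTC: 3:30 PM − 4:00 = 11:30 AM on Jan 22.
+2 hours 51 minutes → arrive 2:21 PM UTC on Jan 22.
Flight 2 in UTC: 10:29 PM − 9:00 = 1:29 PM on Jan 22.
+9 hours and 13 minutes → arrive 10:42 PM UTC on Jan 22.
Flight 1 lands earlier by 8 hours 21 minutes.

the first, by 8 hours 21 minutes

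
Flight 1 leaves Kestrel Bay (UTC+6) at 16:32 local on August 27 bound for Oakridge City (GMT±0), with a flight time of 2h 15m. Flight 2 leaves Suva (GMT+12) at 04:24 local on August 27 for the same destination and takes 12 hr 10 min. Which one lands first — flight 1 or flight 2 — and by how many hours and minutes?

the second, by 8 hours 13 minutes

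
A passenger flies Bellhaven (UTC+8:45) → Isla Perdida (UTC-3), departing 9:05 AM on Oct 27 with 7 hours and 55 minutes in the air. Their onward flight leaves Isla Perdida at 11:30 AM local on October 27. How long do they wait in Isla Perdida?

6 hours 15 minutes

Convert departure to UTC: 9:05 AM − 8:45 = 12:20 AM UTC on Oct 27.
Add 7 hours and 55 minutes flight time → 8:15 AM UTC.
Isla Perdida is UTC−3:00, so local arrival = 8:15 AM − 3:00 = 5:15 AM on Oct 27.
Layover = 11:30 AM − 5:15 AM = 6 hours 15 minutes.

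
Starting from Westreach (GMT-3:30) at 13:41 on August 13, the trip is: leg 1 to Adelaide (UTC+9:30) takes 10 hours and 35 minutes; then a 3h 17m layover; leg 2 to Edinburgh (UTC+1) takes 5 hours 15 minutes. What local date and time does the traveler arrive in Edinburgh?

Convert departure to UTC: 13:41 + 3:30 = 17:11 UTC on Aug 13.
Add 10 hours 35 minutes leg 1 → 03:46 UTC (Aug 14).
Add 3 hours 17 minutes layover in Adelaide → 07:03 UTC.
Add 5 hours 15 minutes leg 2 → 12:18 UTC.
Edinburgh is UTC+1:00, so local arrival = 12:18 + 1:00 = 13:18 on Aug 14.

13:18 on Aug 14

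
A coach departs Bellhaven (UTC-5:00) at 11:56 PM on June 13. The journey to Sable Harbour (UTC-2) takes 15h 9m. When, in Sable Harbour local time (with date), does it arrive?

Convert departure to UTC: 11:56 PM + 5:00 = 4:56 AM UTC on Jun 14.
Add 15 hours 9 minutes travel time → 8:05 PM UTC.
Sable Harbour is UTC−2:00, so local arrival = 8:05 PM − 2:00 = 6:05 PM on Jun 14.

6:05 PM on June 14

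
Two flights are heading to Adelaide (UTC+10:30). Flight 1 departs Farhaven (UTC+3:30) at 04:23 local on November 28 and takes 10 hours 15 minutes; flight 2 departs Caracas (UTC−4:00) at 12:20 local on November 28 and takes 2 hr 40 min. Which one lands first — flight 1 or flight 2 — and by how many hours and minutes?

the first, by 7 hours 52 minutes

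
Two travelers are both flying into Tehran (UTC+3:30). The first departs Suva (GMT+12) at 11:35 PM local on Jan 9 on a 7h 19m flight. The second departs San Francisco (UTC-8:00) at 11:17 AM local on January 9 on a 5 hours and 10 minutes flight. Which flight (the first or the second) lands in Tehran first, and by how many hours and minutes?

the first, by 5 hours 33 minutes

Flight 1 in UTC: 11:35 PM − 12:00 = 11:35 AM on Jan 9.
+7 hours and 19 minutes → arrive 6:54 PM UTC on Jan 9.
Flight 2 in UTC: 11:17 AM + 8:00 = 7:17 PM on Jan 9.
+5 hours 10 minutes → arrive 12:27 AM UTC on Jan 10.
Flight 1 lands earlier by 5 hours 33 minutes.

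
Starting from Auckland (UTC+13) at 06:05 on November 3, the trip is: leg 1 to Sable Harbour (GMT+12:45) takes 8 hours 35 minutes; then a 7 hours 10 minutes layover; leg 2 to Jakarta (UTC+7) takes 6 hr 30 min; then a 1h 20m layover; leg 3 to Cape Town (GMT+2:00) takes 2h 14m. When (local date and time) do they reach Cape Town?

20:54 on Nov 3

Convert departure to UTC: 06:05 − 13:00 = 17:05 UTC on Nov 2.
Add 8 hours 35 minutes leg 1 → 01:40 UTC (Nov 3).
Add 7 hours 10 minutes layover in Sable Harbour → 08:50 UTC.
Add 6 hours 30 minutes leg 2 → 15:20 UTC.
Add 1 hour and 20 minutes layover in Jakarta → 16:40 UTC.
Add 2 hours 14 minutes leg 3 → 18:54 UTC.
Cape Town is UTC+2:00, so local arrival = 18:54 + 2:00 = 20:54 on Nov 3.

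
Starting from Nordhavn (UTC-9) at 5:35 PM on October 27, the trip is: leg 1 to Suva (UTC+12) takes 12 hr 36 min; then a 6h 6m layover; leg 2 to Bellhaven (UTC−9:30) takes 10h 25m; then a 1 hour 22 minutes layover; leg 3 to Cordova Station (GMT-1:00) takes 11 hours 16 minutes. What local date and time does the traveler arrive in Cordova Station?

Convert departure to UTC: 5:35 PM + 9:00 = 2:35 AM UTC on Oct 28.
Add 12 hours and 36 minutes leg 1 → 3:11 PM UTC.
Add 6 hours and 6 minutes layover in Suva → 9:17 PM UTC.
Add 10 hours 25 minutes leg 2 → 7:42 AM UTC (Oct 29).
Add 1 hour 22 minutes layover in Bellhaven → 9:04 AM UTC.
Add 11 hours 16 minutes leg 3 → 8:20 PM UTC.
Cordova Station is UTC−1:00, so local arrival = 8:20 PM − 1:00 = 7:20 PM on Oct 29.

7:20 PM on October 29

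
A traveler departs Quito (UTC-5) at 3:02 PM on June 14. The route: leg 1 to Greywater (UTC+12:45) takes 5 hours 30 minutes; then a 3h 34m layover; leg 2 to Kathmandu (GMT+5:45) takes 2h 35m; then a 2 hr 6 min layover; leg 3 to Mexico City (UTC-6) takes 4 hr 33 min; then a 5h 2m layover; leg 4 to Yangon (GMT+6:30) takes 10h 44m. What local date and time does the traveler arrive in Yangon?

Convert departure to UTC: 3:02 PM + 5:00 = 8:02 PM UTC on Jun 14.
Add 5 hours 30 minutes leg 1 → 1:32 AM UTC (Jun 15).
Add 3 hours and 34 minutes layover in Greywater → 5:06 AM UTC.
Add 2 hours and 35 minutes leg 2 → 7:41 AM UTC.
Add 2 hours 6 minutes layover in Kathmandu → 9:47 AM UTC.
Add 4 hours and 33 minutes leg 3 → 2:20 PM UTC.
Add 5 hours 2 minutes layover in Mexico City → 7:22 PM UTC.
Add 10 hours 44 minutes leg 4 → 6:06 AM UTC (Jun 16).
Yangon is UTC+6:30, so local arrival = 6:06 AM + 6:30 = 12:36 PM on Jun 16.

12:36 PM on June 16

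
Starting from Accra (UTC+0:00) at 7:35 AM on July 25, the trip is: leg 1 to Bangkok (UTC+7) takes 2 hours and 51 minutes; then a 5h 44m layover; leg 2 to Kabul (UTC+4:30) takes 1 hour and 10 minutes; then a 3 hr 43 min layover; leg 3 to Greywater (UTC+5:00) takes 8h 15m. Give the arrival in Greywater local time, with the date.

10:18 AM on Jul 26

Accra is at UTC+0, so departure is already 7:35 AM UTC on Jul 25.
Add 2 hours 51 minutes leg 1 → 10:26 AM UTC.
Add 5 hours and 44 minutes layover in Bangkok → 4:10 PM UTC.
Add 1 hour and 10 minutes leg 2 → 5:20 PM UTC.
Add 3 hours 43 minutes layover in Kabul → 9:03 PM UTC.
Add 8 hours and 15 minutes leg 3 → 5:18 AM UTC (Jul 26).
Greywater is UTC+5:00, so local arrival = 5:18 AM + 5:00 = 10:18 AM on Jul 26.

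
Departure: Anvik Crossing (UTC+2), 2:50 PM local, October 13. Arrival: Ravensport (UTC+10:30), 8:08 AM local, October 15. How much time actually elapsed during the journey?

32 hours 48 minutes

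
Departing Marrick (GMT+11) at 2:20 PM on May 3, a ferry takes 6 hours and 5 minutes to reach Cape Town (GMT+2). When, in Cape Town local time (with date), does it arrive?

Convert departure to UTC: 2:20 PM − 11:00 = 3:20 AM UTC on May 3.
Add 6 hours and 5 minutes travel time → 9:25 AM UTC.
Cape Town is UTC+2:00, so local arrival = 9:25 AM + 2:00 = 11:25 AM on May 3.

11:25 AM on May 3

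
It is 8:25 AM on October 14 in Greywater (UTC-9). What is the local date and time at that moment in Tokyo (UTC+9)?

2:25 AM on Oct 15

In UTC: 8:25 AM + 9:00 = 5:25 PM on Oct 14.
Tokyo is UTC+9:00: 5:25 PM + 9:00 = 2:25 AM on Oct 15.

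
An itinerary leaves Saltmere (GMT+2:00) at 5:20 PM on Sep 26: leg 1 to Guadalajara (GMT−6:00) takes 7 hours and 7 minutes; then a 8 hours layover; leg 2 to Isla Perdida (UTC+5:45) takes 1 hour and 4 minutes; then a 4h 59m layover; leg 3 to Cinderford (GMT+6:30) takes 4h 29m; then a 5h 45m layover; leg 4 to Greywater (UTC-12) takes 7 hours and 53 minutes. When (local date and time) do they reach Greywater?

Convert departure to UTC: 5:20 PM − 2:00 = 3:20 PM UTC on Sep 26.
Add 7 hours and 7 minutes leg 1 → 10:27 PM UTC.
Add 8 hours layover in Guadalajara → 6:27 AM UTC (Sep 27).
Add 1 hour 4 minutes leg 2 → 7:31 AM UTC.
Add 4 hours 59 minutes layover in Isla Perdida → 12:30 PM UTC.
Add 4 hours 29 minutes leg 3 → 4:59 PM UTC.
Add 5 hours and 45 minutes layover in Cinderford → 10:44 PM UTC.
Add 7 hours 53 minutes leg 4 → 6:37 AM UTC (Sep 28).
Greywater is UTC−12:00, so local arrival = 6:37 AM − 12:00 = 6:37 PM on Sep 27.

6:37 PM on Sep 27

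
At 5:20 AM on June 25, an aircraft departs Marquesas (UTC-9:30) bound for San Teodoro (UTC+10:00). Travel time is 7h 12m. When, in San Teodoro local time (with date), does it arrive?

Convert departure to UTC: 5:20 AM + 9:30 = 2:50 PM UTC on Jun 25.
Add 7 hours and 12 minutes travel time → 10:02 PM UTC.
San Teodoro is UTC+10:00, so local arrival = 10:02 PM + 10:00 = 8:02 AM on Jun 26.

8:02 AM on Jun 26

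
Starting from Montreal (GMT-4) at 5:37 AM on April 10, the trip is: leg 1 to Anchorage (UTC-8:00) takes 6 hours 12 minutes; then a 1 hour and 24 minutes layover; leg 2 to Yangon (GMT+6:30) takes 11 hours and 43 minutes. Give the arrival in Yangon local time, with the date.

Convert departure to UTC: 5:37 AM + 4:00 = 9:37 AM UTC on Apr 10.
Add 6 hours and 12 minutes leg 1 → 3:49 PM UTC.
Add 1 hour and 24 minutes layover in Anchorage → 5:13 PM UTC.
Add 11 hours 43 minutes leg 2 → 4:56 AM UTC (Apr 11).
Yangon is UTC+6:30, so local arrival = 4:56 AM + 6:30 = 11:26 AM on Apr 11.

11:26 AM on April 11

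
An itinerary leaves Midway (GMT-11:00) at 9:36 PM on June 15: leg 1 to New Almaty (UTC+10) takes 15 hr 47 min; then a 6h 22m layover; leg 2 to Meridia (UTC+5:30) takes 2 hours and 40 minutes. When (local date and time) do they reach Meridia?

2:55 PM on Jun 17

Convert departure to UTC: 9:36 PM + 11:00 = 8:36 AM UTC on Jun 16.
Add 15 hours 47 minutes leg 1 → 12:23 AM UTC (Jun 17).
Add 6 hours 22 minutes layover in New Almaty → 6:45 AM UTC.
Add 2 hours and 40 minutes leg 2 → 9:25 AM UTC.
Meridia is UTC+5:30, so local arrival = 9:25 AM + 5:30 = 2:55 PM on Jun 17.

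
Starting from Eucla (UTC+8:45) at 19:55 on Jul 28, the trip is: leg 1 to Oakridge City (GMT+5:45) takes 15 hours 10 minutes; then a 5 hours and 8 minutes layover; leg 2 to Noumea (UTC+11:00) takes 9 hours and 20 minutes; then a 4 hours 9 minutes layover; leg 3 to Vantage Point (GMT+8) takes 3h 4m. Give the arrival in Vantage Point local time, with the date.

08:01 on Jul 30

Convert departure to UTC: 19:55 − 8:45 = 11:10 UTC on Jul 28.
Add 15 hours 10 minutes leg 1 → 02:20 UTC (Jul 29).
Add 5 hours and 8 minutes layover in Oakridge City → 07:28 UTC.
Add 9 hours and 20 minutes leg 2 → 16:48 UTC.
Add 4 hours and 9 minutes layover in Noumea → 20:57 UTC.
Add 3 hours and 4 minutes leg 3 → 00:01 UTC (Jul 30).
Vantage Point is UTC+8:00, so local arrival = 00:01 + 8:00 = 08:01 on Jul 30.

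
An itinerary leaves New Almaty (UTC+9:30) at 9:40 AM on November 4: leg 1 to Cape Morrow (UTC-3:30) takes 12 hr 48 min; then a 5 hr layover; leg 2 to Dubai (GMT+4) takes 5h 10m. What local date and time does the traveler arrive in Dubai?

Convert departure to UTC: 9:40 AM − 9:30 = 12:10 AM UTC on Nov 4.
Add 12 hours 48 minutes leg 1 → 12:58 PM UTC.
Add 5 hours layover in Cape Morrow → 5:58 PM UTC.
Add 5 hours 10 minutes leg 2 → 11:08 PM UTC.
Dubai is UTC+4:00, so local arrival = 11:08 PM + 4:00 = 3:08 AM on Nov 5.

3:08 AM on Nov 5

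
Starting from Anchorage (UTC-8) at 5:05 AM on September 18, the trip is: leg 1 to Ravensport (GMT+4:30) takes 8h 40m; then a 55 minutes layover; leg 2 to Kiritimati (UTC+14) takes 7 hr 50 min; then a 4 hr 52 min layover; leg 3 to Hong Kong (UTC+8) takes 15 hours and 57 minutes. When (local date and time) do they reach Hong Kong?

11:19 AM on Sep 20

Convert departure to UTC: 5:05 AM + 8:00 = 1:05 PM UTC on Sep 18.
Add 8 hours and 40 minutes leg 1 → 9:45 PM UTC.
Add 55 minutes layover in Ravensport → 10:40 PM UTC.
Add 7 hours and 50 minutes leg 2 → 6:30 AM UTC (Sep 19).
Add 4 hours and 52 minutes layover in Kiritimati → 11:22 AM UTC.
Add 15 hours and 57 minutes leg 3 → 3:19 AM UTC (Sep 20).
Hong Kong is UTC+8:00, so local arrival = 3:19 AM + 8:00 = 11:19 AM on Sep 20.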